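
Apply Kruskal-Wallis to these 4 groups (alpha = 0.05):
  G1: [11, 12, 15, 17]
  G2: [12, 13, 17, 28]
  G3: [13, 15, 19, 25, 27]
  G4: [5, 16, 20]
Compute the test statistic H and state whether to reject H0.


Step 1: Combine all N = 16 observations and assign midranks.
sorted (value, group, rank): (5,G4,1), (11,G1,2), (12,G1,3.5), (12,G2,3.5), (13,G2,5.5), (13,G3,5.5), (15,G1,7.5), (15,G3,7.5), (16,G4,9), (17,G1,10.5), (17,G2,10.5), (19,G3,12), (20,G4,13), (25,G3,14), (27,G3,15), (28,G2,16)
Step 2: Sum ranks within each group.
R_1 = 23.5 (n_1 = 4)
R_2 = 35.5 (n_2 = 4)
R_3 = 54 (n_3 = 5)
R_4 = 23 (n_4 = 3)
Step 3: H = 12/(N(N+1)) * sum(R_i^2/n_i) - 3(N+1)
     = 12/(16*17) * (23.5^2/4 + 35.5^2/4 + 54^2/5 + 23^2/3) - 3*17
     = 0.044118 * 1212.66 - 51
     = 2.499632.
Step 4: Ties present; correction factor C = 1 - 24/(16^3 - 16) = 0.994118. Corrected H = 2.499632 / 0.994118 = 2.514423.
Step 5: Under H0, H ~ chi^2(3); p-value = 0.472690.
Step 6: alpha = 0.05. fail to reject H0.

H = 2.5144, df = 3, p = 0.472690, fail to reject H0.


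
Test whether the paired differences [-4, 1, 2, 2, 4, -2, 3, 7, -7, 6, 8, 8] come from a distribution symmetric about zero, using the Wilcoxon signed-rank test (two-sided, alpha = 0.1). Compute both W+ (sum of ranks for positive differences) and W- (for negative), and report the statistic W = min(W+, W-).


Step 1: Drop any zero differences (none here) and take |d_i|.
|d| = [4, 1, 2, 2, 4, 2, 3, 7, 7, 6, 8, 8]
Step 2: Midrank |d_i| (ties get averaged ranks).
ranks: |4|->6.5, |1|->1, |2|->3, |2|->3, |4|->6.5, |2|->3, |3|->5, |7|->9.5, |7|->9.5, |6|->8, |8|->11.5, |8|->11.5
Step 3: Attach original signs; sum ranks with positive sign and with negative sign.
W+ = 1 + 3 + 3 + 6.5 + 5 + 9.5 + 8 + 11.5 + 11.5 = 59
W- = 6.5 + 3 + 9.5 = 19
(Check: W+ + W- = 78 should equal n(n+1)/2 = 78.)
Step 4: Test statistic W = min(W+, W-) = 19.
Step 5: Ties in |d|, so use the tie-corrected normal approximation.
        E[W] = n(n+1)/4 = 12*13/4 = 39.
        Tie groups: |d|=2 (t=3), |d|=4 (t=2), |d|=7 (t=2), |d|=8 (t=2); sum(t^3 - t) = 42.
        Var[W] = n(n+1)(2n+1)/24 - sum(t^3-t)/48 = 3900/24 - 42/48 = 161.625.
        z = (W - E[W]) / sqrt(Var[W]) = (19 - 39) / 12.7132 = -1.5732.
        Two-sided p = 2*Phi(z) = 0.115679.
Step 6: alpha = 0.1. fail to reject H0.

W+ = 59, W- = 19, W = min = 19, p = 0.115679, fail to reject H0.


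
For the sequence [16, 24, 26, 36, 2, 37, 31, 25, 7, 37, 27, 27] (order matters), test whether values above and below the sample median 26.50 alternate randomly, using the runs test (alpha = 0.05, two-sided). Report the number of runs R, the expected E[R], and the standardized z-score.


Step 1: Compute median = 26.50; label A = above, B = below.
Labels in order: BBBABAABBAAA  (n_A = 6, n_B = 6)
Step 2: Count runs R = 6.
Step 3: Under H0 (random ordering), E[R] = 2*n_A*n_B/(n_A+n_B) + 1 = 2*6*6/12 + 1 = 7.0000.
        Var[R] = 2*n_A*n_B*(2*n_A*n_B - n_A - n_B) / ((n_A+n_B)^2 * (n_A+n_B-1)) = 4320/1584 = 2.7273.
        SD[R] = 1.6514.
Step 4: Continuity-corrected z = (R + 0.5 - E[R]) / SD[R] = (6 + 0.5 - 7.0000) / 1.6514 = -0.3028.
Step 5: Two-sided p-value via normal approximation = 2*(1 - Phi(|z|)) = 0.762069.
Step 6: alpha = 0.05. fail to reject H0.

R = 6, z = -0.3028, p = 0.762069, fail to reject H0.


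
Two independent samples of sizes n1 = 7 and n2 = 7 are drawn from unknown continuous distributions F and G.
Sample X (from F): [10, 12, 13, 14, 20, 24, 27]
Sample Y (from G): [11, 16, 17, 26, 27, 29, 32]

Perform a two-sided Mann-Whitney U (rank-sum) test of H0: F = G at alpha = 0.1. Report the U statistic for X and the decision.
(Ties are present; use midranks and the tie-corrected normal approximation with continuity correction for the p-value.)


Step 1: Combine and sort all 14 observations; assign midranks.
sorted (value, group): (10,X), (11,Y), (12,X), (13,X), (14,X), (16,Y), (17,Y), (20,X), (24,X), (26,Y), (27,X), (27,Y), (29,Y), (32,Y)
ranks: 10->1, 11->2, 12->3, 13->4, 14->5, 16->6, 17->7, 20->8, 24->9, 26->10, 27->11.5, 27->11.5, 29->13, 32->14
Step 2: Rank sum for X: R1 = 1 + 3 + 4 + 5 + 8 + 9 + 11.5 = 41.5.
Step 3: U_X = R1 - n1(n1+1)/2 = 41.5 - 7*8/2 = 41.5 - 28 = 13.5.
       U_Y = n1*n2 - U_X = 49 - 13.5 = 35.5.
Step 4: Ties are present, so use the tie-corrected normal approximation (with continuity correction) for the p-value.
Step 5: p-value = 0.179234; compare to alpha = 0.1. fail to reject H0.

U_X = 13.5, p = 0.179234, fail to reject H0 at alpha = 0.1.


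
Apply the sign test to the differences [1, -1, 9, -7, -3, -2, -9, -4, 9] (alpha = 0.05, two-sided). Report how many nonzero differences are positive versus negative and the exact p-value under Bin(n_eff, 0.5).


Step 1: Discard zero differences. Original n = 9; n_eff = number of nonzero differences = 9.
Nonzero differences (with sign): +1, -1, +9, -7, -3, -2, -9, -4, +9
Step 2: Count signs: positive = 3, negative = 6.
Step 3: Under H0: P(positive) = 0.5, so the number of positives S ~ Bin(9, 0.5).
Step 4: Two-sided exact p-value = sum of Bin(9,0.5) probabilities at or below the observed probability = 0.507812.
Step 5: alpha = 0.05. fail to reject H0.

n_eff = 9, pos = 3, neg = 6, p = 0.507812, fail to reject H0.


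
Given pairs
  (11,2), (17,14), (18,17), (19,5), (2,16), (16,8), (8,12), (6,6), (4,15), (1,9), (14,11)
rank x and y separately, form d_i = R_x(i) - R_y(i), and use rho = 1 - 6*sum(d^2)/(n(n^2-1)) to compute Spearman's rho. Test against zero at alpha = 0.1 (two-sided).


Step 1: Rank x and y separately (midranks; no ties here).
rank(x): 11->6, 17->9, 18->10, 19->11, 2->2, 16->8, 8->5, 6->4, 4->3, 1->1, 14->7
rank(y): 2->1, 14->8, 17->11, 5->2, 16->10, 8->4, 12->7, 6->3, 15->9, 9->5, 11->6
Step 2: d_i = R_x(i) - R_y(i); compute d_i^2.
  (6-1)^2=25, (9-8)^2=1, (10-11)^2=1, (11-2)^2=81, (2-10)^2=64, (8-4)^2=16, (5-7)^2=4, (4-3)^2=1, (3-9)^2=36, (1-5)^2=16, (7-6)^2=1
sum(d^2) = 246.
Step 3: rho = 1 - 6*246 / (11*(11^2 - 1)) = 1 - 1476/1320 = -0.118182.
Step 4: Under H0, t = rho * sqrt((n-2)/(1-rho^2)) = -0.3570 ~ t(9).
Step 5: Two-sided p-value from the t-distribution with 9 df = 0.729285.
Step 6: alpha = 0.1. fail to reject H0.

rho = -0.1182, p = 0.729285, fail to reject H0 at alpha = 0.1.


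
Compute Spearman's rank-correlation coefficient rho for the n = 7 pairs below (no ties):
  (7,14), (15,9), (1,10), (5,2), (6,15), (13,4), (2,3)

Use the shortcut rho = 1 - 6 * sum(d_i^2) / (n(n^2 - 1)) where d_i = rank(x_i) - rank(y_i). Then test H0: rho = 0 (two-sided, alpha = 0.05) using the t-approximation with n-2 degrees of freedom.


Step 1: Rank x and y separately (midranks; no ties here).
rank(x): 7->5, 15->7, 1->1, 5->3, 6->4, 13->6, 2->2
rank(y): 14->6, 9->4, 10->5, 2->1, 15->7, 4->3, 3->2
Step 2: d_i = R_x(i) - R_y(i); compute d_i^2.
  (5-6)^2=1, (7-4)^2=9, (1-5)^2=16, (3-1)^2=4, (4-7)^2=9, (6-3)^2=9, (2-2)^2=0
sum(d^2) = 48.
Step 3: rho = 1 - 6*48 / (7*(7^2 - 1)) = 1 - 288/336 = 0.142857.
Step 4: Under H0, t = rho * sqrt((n-2)/(1-rho^2)) = 0.3227 ~ t(5).
Step 5: Two-sided p-value from the t-distribution with 5 df = 0.759945.
Step 6: alpha = 0.05. fail to reject H0.

rho = 0.1429, p = 0.759945, fail to reject H0 at alpha = 0.05.


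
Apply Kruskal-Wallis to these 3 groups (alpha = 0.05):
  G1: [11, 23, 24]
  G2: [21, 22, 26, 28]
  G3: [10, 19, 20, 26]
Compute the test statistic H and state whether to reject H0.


Step 1: Combine all N = 11 observations and assign midranks.
sorted (value, group, rank): (10,G3,1), (11,G1,2), (19,G3,3), (20,G3,4), (21,G2,5), (22,G2,6), (23,G1,7), (24,G1,8), (26,G2,9.5), (26,G3,9.5), (28,G2,11)
Step 2: Sum ranks within each group.
R_1 = 17 (n_1 = 3)
R_2 = 31.5 (n_2 = 4)
R_3 = 17.5 (n_3 = 4)
Step 3: H = 12/(N(N+1)) * sum(R_i^2/n_i) - 3(N+1)
     = 12/(11*12) * (17^2/3 + 31.5^2/4 + 17.5^2/4) - 3*12
     = 0.090909 * 420.958 - 36
     = 2.268939.
Step 4: Ties present; correction factor C = 1 - 6/(11^3 - 11) = 0.995455. Corrected H = 2.268939 / 0.995455 = 2.279300.
Step 5: Under H0, H ~ chi^2(2); p-value = 0.319931.
Step 6: alpha = 0.05. fail to reject H0.

H = 2.2793, df = 2, p = 0.319931, fail to reject H0.


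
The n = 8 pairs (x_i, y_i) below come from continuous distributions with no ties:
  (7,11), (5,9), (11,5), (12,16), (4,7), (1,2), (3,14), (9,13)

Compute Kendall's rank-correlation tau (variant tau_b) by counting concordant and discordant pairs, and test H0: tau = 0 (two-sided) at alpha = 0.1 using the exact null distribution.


Step 1: Enumerate the 28 unordered pairs (i,j) with i<j and classify each by sign(x_j-x_i) * sign(y_j-y_i).
  (1,2):dx=-2,dy=-2->C; (1,3):dx=+4,dy=-6->D; (1,4):dx=+5,dy=+5->C; (1,5):dx=-3,dy=-4->C
  (1,6):dx=-6,dy=-9->C; (1,7):dx=-4,dy=+3->D; (1,8):dx=+2,dy=+2->C; (2,3):dx=+6,dy=-4->D
  (2,4):dx=+7,dy=+7->C; (2,5):dx=-1,dy=-2->C; (2,6):dx=-4,dy=-7->C; (2,7):dx=-2,dy=+5->D
  (2,8):dx=+4,dy=+4->C; (3,4):dx=+1,dy=+11->C; (3,5):dx=-7,dy=+2->D; (3,6):dx=-10,dy=-3->C
  (3,7):dx=-8,dy=+9->D; (3,8):dx=-2,dy=+8->D; (4,5):dx=-8,dy=-9->C; (4,6):dx=-11,dy=-14->C
  (4,7):dx=-9,dy=-2->C; (4,8):dx=-3,dy=-3->C; (5,6):dx=-3,dy=-5->C; (5,7):dx=-1,dy=+7->D
  (5,8):dx=+5,dy=+6->C; (6,7):dx=+2,dy=+12->C; (6,8):dx=+8,dy=+11->C; (7,8):dx=+6,dy=-1->D
Step 2: C = 19, D = 9, total pairs = 28.
Step 3: tau = (C - D)/(n(n-1)/2) = (19 - 9)/28 = 0.357143.
Step 4: Exact two-sided p-value (enumerate n! = 40320 permutations of y under H0): p = 0.275099.
Step 5: alpha = 0.1. fail to reject H0.

tau_b = 0.3571 (C=19, D=9), p = 0.275099, fail to reject H0.


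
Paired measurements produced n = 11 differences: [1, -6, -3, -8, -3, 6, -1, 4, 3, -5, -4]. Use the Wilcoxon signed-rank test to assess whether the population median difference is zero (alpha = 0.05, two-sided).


Step 1: Drop any zero differences (none here) and take |d_i|.
|d| = [1, 6, 3, 8, 3, 6, 1, 4, 3, 5, 4]
Step 2: Midrank |d_i| (ties get averaged ranks).
ranks: |1|->1.5, |6|->9.5, |3|->4, |8|->11, |3|->4, |6|->9.5, |1|->1.5, |4|->6.5, |3|->4, |5|->8, |4|->6.5
Step 3: Attach original signs; sum ranks with positive sign and with negative sign.
W+ = 1.5 + 9.5 + 6.5 + 4 = 21.5
W- = 9.5 + 4 + 11 + 4 + 1.5 + 8 + 6.5 = 44.5
(Check: W+ + W- = 66 should equal n(n+1)/2 = 66.)
Step 4: Test statistic W = min(W+, W-) = 21.5.
Step 5: Ties in |d|, so use the tie-corrected normal approximation.
        E[W] = n(n+1)/4 = 11*12/4 = 33.
        Tie groups: |d|=1 (t=2), |d|=3 (t=3), |d|=4 (t=2), |d|=6 (t=2); sum(t^3 - t) = 42.
        Var[W] = n(n+1)(2n+1)/24 - sum(t^3-t)/48 = 3036/24 - 42/48 = 125.625.
        z = (W - E[W]) / sqrt(Var[W]) = (21.5 - 33) / 11.2083 = -1.0260.
        Two-sided p = 2*Phi(z) = 0.304878.
Step 6: alpha = 0.05. fail to reject H0.

W+ = 21.5, W- = 44.5, W = min = 21.5, p = 0.304878, fail to reject H0.


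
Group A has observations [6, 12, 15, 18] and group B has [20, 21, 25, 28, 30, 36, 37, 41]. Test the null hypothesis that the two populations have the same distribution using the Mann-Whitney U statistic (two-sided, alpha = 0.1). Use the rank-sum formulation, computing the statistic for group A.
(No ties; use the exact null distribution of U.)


Step 1: Combine and sort all 12 observations; assign midranks.
sorted (value, group): (6,X), (12,X), (15,X), (18,X), (20,Y), (21,Y), (25,Y), (28,Y), (30,Y), (36,Y), (37,Y), (41,Y)
ranks: 6->1, 12->2, 15->3, 18->4, 20->5, 21->6, 25->7, 28->8, 30->9, 36->10, 37->11, 41->12
Step 2: Rank sum for X: R1 = 1 + 2 + 3 + 4 = 10.
Step 3: U_X = R1 - n1(n1+1)/2 = 10 - 4*5/2 = 10 - 10 = 0.
       U_Y = n1*n2 - U_X = 32 - 0 = 32.
Step 4: No ties, so the exact null distribution of U (based on enumerating the C(12,4) = 495 equally likely rank assignments) gives the two-sided p-value.
Step 5: p-value = 0.004040; compare to alpha = 0.1. reject H0.

U_X = 0, p = 0.004040, reject H0 at alpha = 0.1.


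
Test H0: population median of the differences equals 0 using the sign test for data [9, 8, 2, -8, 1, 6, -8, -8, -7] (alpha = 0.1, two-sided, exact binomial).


Step 1: Discard zero differences. Original n = 9; n_eff = number of nonzero differences = 9.
Nonzero differences (with sign): +9, +8, +2, -8, +1, +6, -8, -8, -7
Step 2: Count signs: positive = 5, negative = 4.
Step 3: Under H0: P(positive) = 0.5, so the number of positives S ~ Bin(9, 0.5).
Step 4: Two-sided exact p-value = sum of Bin(9,0.5) probabilities at or below the observed probability = 1.000000.
Step 5: alpha = 0.1. fail to reject H0.

n_eff = 9, pos = 5, neg = 4, p = 1.000000, fail to reject H0.


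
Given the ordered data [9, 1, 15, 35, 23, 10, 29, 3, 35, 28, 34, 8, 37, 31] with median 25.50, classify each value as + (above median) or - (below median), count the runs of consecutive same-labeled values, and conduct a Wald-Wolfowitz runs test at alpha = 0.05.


Step 1: Compute median = 25.50; label A = above, B = below.
Labels in order: BBBABBABAAABAA  (n_A = 7, n_B = 7)
Step 2: Count runs R = 8.
Step 3: Under H0 (random ordering), E[R] = 2*n_A*n_B/(n_A+n_B) + 1 = 2*7*7/14 + 1 = 8.0000.
        Var[R] = 2*n_A*n_B*(2*n_A*n_B - n_A - n_B) / ((n_A+n_B)^2 * (n_A+n_B-1)) = 8232/2548 = 3.2308.
        SD[R] = 1.7974.
Step 4: R = E[R], so z = 0 with no continuity correction.
Step 5: Two-sided p-value via normal approximation = 2*(1 - Phi(|z|)) = 1.000000.
Step 6: alpha = 0.05. fail to reject H0.

R = 8, z = 0.0000, p = 1.000000, fail to reject H0.


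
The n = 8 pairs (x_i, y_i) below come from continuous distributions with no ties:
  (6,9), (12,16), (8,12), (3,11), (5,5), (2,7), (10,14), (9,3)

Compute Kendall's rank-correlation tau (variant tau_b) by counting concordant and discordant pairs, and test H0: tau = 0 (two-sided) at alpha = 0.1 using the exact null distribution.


Step 1: Enumerate the 28 unordered pairs (i,j) with i<j and classify each by sign(x_j-x_i) * sign(y_j-y_i).
  (1,2):dx=+6,dy=+7->C; (1,3):dx=+2,dy=+3->C; (1,4):dx=-3,dy=+2->D; (1,5):dx=-1,dy=-4->C
  (1,6):dx=-4,dy=-2->C; (1,7):dx=+4,dy=+5->C; (1,8):dx=+3,dy=-6->D; (2,3):dx=-4,dy=-4->C
  (2,4):dx=-9,dy=-5->C; (2,5):dx=-7,dy=-11->C; (2,6):dx=-10,dy=-9->C; (2,7):dx=-2,dy=-2->C
  (2,8):dx=-3,dy=-13->C; (3,4):dx=-5,dy=-1->C; (3,5):dx=-3,dy=-7->C; (3,6):dx=-6,dy=-5->C
  (3,7):dx=+2,dy=+2->C; (3,8):dx=+1,dy=-9->D; (4,5):dx=+2,dy=-6->D; (4,6):dx=-1,dy=-4->C
  (4,7):dx=+7,dy=+3->C; (4,8):dx=+6,dy=-8->D; (5,6):dx=-3,dy=+2->D; (5,7):dx=+5,dy=+9->C
  (5,8):dx=+4,dy=-2->D; (6,7):dx=+8,dy=+7->C; (6,8):dx=+7,dy=-4->D; (7,8):dx=-1,dy=-11->C
Step 2: C = 20, D = 8, total pairs = 28.
Step 3: tau = (C - D)/(n(n-1)/2) = (20 - 8)/28 = 0.428571.
Step 4: Exact two-sided p-value (enumerate n! = 40320 permutations of y under H0): p = 0.178869.
Step 5: alpha = 0.1. fail to reject H0.

tau_b = 0.4286 (C=20, D=8), p = 0.178869, fail to reject H0.


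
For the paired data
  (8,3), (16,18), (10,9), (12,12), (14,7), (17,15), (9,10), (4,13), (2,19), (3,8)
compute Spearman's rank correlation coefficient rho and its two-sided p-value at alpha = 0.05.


Step 1: Rank x and y separately (midranks; no ties here).
rank(x): 8->4, 16->9, 10->6, 12->7, 14->8, 17->10, 9->5, 4->3, 2->1, 3->2
rank(y): 3->1, 18->9, 9->4, 12->6, 7->2, 15->8, 10->5, 13->7, 19->10, 8->3
Step 2: d_i = R_x(i) - R_y(i); compute d_i^2.
  (4-1)^2=9, (9-9)^2=0, (6-4)^2=4, (7-6)^2=1, (8-2)^2=36, (10-8)^2=4, (5-5)^2=0, (3-7)^2=16, (1-10)^2=81, (2-3)^2=1
sum(d^2) = 152.
Step 3: rho = 1 - 6*152 / (10*(10^2 - 1)) = 1 - 912/990 = 0.078788.
Step 4: Under H0, t = rho * sqrt((n-2)/(1-rho^2)) = 0.2235 ~ t(8).
Step 5: Two-sided p-value from the t-distribution with 8 df = 0.828717.
Step 6: alpha = 0.05. fail to reject H0.

rho = 0.0788, p = 0.828717, fail to reject H0 at alpha = 0.05.


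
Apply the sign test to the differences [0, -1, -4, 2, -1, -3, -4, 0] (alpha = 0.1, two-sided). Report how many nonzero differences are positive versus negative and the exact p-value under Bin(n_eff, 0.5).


Step 1: Discard zero differences. Original n = 8; n_eff = number of nonzero differences = 6.
Nonzero differences (with sign): -1, -4, +2, -1, -3, -4
Step 2: Count signs: positive = 1, negative = 5.
Step 3: Under H0: P(positive) = 0.5, so the number of positives S ~ Bin(6, 0.5).
Step 4: Two-sided exact p-value = sum of Bin(6,0.5) probabilities at or below the observed probability = 0.218750.
Step 5: alpha = 0.1. fail to reject H0.

n_eff = 6, pos = 1, neg = 5, p = 0.218750, fail to reject H0.


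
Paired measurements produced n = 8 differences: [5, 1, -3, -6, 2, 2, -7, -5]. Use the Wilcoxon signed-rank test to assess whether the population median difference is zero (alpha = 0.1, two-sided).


Step 1: Drop any zero differences (none here) and take |d_i|.
|d| = [5, 1, 3, 6, 2, 2, 7, 5]
Step 2: Midrank |d_i| (ties get averaged ranks).
ranks: |5|->5.5, |1|->1, |3|->4, |6|->7, |2|->2.5, |2|->2.5, |7|->8, |5|->5.5
Step 3: Attach original signs; sum ranks with positive sign and with negative sign.
W+ = 5.5 + 1 + 2.5 + 2.5 = 11.5
W- = 4 + 7 + 8 + 5.5 = 24.5
(Check: W+ + W- = 36 should equal n(n+1)/2 = 36.)
Step 4: Test statistic W = min(W+, W-) = 11.5.
Step 5: Ties in |d|, so use the tie-corrected normal approximation.
        E[W] = n(n+1)/4 = 8*9/4 = 18.
        Tie groups: |d|=2 (t=2), |d|=5 (t=2); sum(t^3 - t) = 12.
        Var[W] = n(n+1)(2n+1)/24 - sum(t^3-t)/48 = 1224/24 - 12/48 = 50.75.
        z = (W - E[W]) / sqrt(Var[W]) = (11.5 - 18) / 7.1239 = -0.9124.
        Two-sided p = 2*Phi(z) = 0.361547.
Step 6: alpha = 0.1. fail to reject H0.

W+ = 11.5, W- = 24.5, W = min = 11.5, p = 0.361547, fail to reject H0.


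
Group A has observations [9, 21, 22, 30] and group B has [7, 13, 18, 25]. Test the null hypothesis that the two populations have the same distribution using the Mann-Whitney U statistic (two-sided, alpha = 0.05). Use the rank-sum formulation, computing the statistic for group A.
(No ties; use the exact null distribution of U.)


Step 1: Combine and sort all 8 observations; assign midranks.
sorted (value, group): (7,Y), (9,X), (13,Y), (18,Y), (21,X), (22,X), (25,Y), (30,X)
ranks: 7->1, 9->2, 13->3, 18->4, 21->5, 22->6, 25->7, 30->8
Step 2: Rank sum for X: R1 = 2 + 5 + 6 + 8 = 21.
Step 3: U_X = R1 - n1(n1+1)/2 = 21 - 4*5/2 = 21 - 10 = 11.
       U_Y = n1*n2 - U_X = 16 - 11 = 5.
Step 4: No ties, so the exact null distribution of U (based on enumerating the C(8,4) = 70 equally likely rank assignments) gives the two-sided p-value.
Step 5: p-value = 0.485714; compare to alpha = 0.05. fail to reject H0.

U_X = 11, p = 0.485714, fail to reject H0 at alpha = 0.05.


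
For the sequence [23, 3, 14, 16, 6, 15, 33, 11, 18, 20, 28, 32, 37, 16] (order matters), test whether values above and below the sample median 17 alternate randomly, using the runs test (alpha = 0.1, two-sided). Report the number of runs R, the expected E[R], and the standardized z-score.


Step 1: Compute median = 17; label A = above, B = below.
Labels in order: ABBBBBABAAAAAB  (n_A = 7, n_B = 7)
Step 2: Count runs R = 6.
Step 3: Under H0 (random ordering), E[R] = 2*n_A*n_B/(n_A+n_B) + 1 = 2*7*7/14 + 1 = 8.0000.
        Var[R] = 2*n_A*n_B*(2*n_A*n_B - n_A - n_B) / ((n_A+n_B)^2 * (n_A+n_B-1)) = 8232/2548 = 3.2308.
        SD[R] = 1.7974.
Step 4: Continuity-corrected z = (R + 0.5 - E[R]) / SD[R] = (6 + 0.5 - 8.0000) / 1.7974 = -0.8345.
Step 5: Two-sided p-value via normal approximation = 2*(1 - Phi(|z|)) = 0.403986.
Step 6: alpha = 0.1. fail to reject H0.

R = 6, z = -0.8345, p = 0.403986, fail to reject H0.


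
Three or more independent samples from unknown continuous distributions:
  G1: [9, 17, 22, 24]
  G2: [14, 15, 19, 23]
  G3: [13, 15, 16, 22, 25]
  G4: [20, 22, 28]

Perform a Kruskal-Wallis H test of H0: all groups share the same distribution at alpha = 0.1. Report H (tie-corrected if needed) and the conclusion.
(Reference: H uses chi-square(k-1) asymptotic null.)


Step 1: Combine all N = 16 observations and assign midranks.
sorted (value, group, rank): (9,G1,1), (13,G3,2), (14,G2,3), (15,G2,4.5), (15,G3,4.5), (16,G3,6), (17,G1,7), (19,G2,8), (20,G4,9), (22,G1,11), (22,G3,11), (22,G4,11), (23,G2,13), (24,G1,14), (25,G3,15), (28,G4,16)
Step 2: Sum ranks within each group.
R_1 = 33 (n_1 = 4)
R_2 = 28.5 (n_2 = 4)
R_3 = 38.5 (n_3 = 5)
R_4 = 36 (n_4 = 3)
Step 3: H = 12/(N(N+1)) * sum(R_i^2/n_i) - 3(N+1)
     = 12/(16*17) * (33^2/4 + 28.5^2/4 + 38.5^2/5 + 36^2/3) - 3*17
     = 0.044118 * 1203.76 - 51
     = 2.107169.
Step 4: Ties present; correction factor C = 1 - 30/(16^3 - 16) = 0.992647. Corrected H = 2.107169 / 0.992647 = 2.122778.
Step 5: Under H0, H ~ chi^2(3); p-value = 0.547318.
Step 6: alpha = 0.1. fail to reject H0.

H = 2.1228, df = 3, p = 0.547318, fail to reject H0.


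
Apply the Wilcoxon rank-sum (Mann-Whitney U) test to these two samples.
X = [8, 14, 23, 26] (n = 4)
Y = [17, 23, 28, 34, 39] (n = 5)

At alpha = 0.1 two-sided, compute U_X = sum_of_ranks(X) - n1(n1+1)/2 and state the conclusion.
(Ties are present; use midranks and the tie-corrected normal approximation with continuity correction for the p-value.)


Step 1: Combine and sort all 9 observations; assign midranks.
sorted (value, group): (8,X), (14,X), (17,Y), (23,X), (23,Y), (26,X), (28,Y), (34,Y), (39,Y)
ranks: 8->1, 14->2, 17->3, 23->4.5, 23->4.5, 26->6, 28->7, 34->8, 39->9
Step 2: Rank sum for X: R1 = 1 + 2 + 4.5 + 6 = 13.5.
Step 3: U_X = R1 - n1(n1+1)/2 = 13.5 - 4*5/2 = 13.5 - 10 = 3.5.
       U_Y = n1*n2 - U_X = 20 - 3.5 = 16.5.
Step 4: Ties are present, so use the tie-corrected normal approximation (with continuity correction) for the p-value.
Step 5: p-value = 0.139983; compare to alpha = 0.1. fail to reject H0.

U_X = 3.5, p = 0.139983, fail to reject H0 at alpha = 0.1.


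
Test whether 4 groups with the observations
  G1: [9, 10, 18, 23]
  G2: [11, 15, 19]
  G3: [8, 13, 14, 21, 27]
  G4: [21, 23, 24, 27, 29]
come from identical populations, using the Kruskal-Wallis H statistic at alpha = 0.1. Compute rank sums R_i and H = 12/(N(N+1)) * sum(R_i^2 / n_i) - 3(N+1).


Step 1: Combine all N = 17 observations and assign midranks.
sorted (value, group, rank): (8,G3,1), (9,G1,2), (10,G1,3), (11,G2,4), (13,G3,5), (14,G3,6), (15,G2,7), (18,G1,8), (19,G2,9), (21,G3,10.5), (21,G4,10.5), (23,G1,12.5), (23,G4,12.5), (24,G4,14), (27,G3,15.5), (27,G4,15.5), (29,G4,17)
Step 2: Sum ranks within each group.
R_1 = 25.5 (n_1 = 4)
R_2 = 20 (n_2 = 3)
R_3 = 38 (n_3 = 5)
R_4 = 69.5 (n_4 = 5)
Step 3: H = 12/(N(N+1)) * sum(R_i^2/n_i) - 3(N+1)
     = 12/(17*18) * (25.5^2/4 + 20^2/3 + 38^2/5 + 69.5^2/5) - 3*18
     = 0.039216 * 1550.75 - 54
     = 6.813562.
Step 4: Ties present; correction factor C = 1 - 18/(17^3 - 17) = 0.996324. Corrected H = 6.813562 / 0.996324 = 6.838704.
Step 5: Under H0, H ~ chi^2(3); p-value = 0.077220.
Step 6: alpha = 0.1. reject H0.

H = 6.8387, df = 3, p = 0.077220, reject H0.


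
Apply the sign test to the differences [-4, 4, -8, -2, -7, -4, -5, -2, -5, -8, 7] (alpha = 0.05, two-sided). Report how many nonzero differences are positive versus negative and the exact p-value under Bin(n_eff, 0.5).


Step 1: Discard zero differences. Original n = 11; n_eff = number of nonzero differences = 11.
Nonzero differences (with sign): -4, +4, -8, -2, -7, -4, -5, -2, -5, -8, +7
Step 2: Count signs: positive = 2, negative = 9.
Step 3: Under H0: P(positive) = 0.5, so the number of positives S ~ Bin(11, 0.5).
Step 4: Two-sided exact p-value = sum of Bin(11,0.5) probabilities at or below the observed probability = 0.065430.
Step 5: alpha = 0.05. fail to reject H0.

n_eff = 11, pos = 2, neg = 9, p = 0.065430, fail to reject H0.


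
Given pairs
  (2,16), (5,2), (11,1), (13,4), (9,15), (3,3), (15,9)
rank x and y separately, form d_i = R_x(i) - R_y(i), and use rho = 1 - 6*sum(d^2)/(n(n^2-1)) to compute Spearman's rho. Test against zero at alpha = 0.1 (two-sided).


Step 1: Rank x and y separately (midranks; no ties here).
rank(x): 2->1, 5->3, 11->5, 13->6, 9->4, 3->2, 15->7
rank(y): 16->7, 2->2, 1->1, 4->4, 15->6, 3->3, 9->5
Step 2: d_i = R_x(i) - R_y(i); compute d_i^2.
  (1-7)^2=36, (3-2)^2=1, (5-1)^2=16, (6-4)^2=4, (4-6)^2=4, (2-3)^2=1, (7-5)^2=4
sum(d^2) = 66.
Step 3: rho = 1 - 6*66 / (7*(7^2 - 1)) = 1 - 396/336 = -0.178571.
Step 4: Under H0, t = rho * sqrt((n-2)/(1-rho^2)) = -0.4058 ~ t(5).
Step 5: Two-sided p-value from the t-distribution with 5 df = 0.701658.
Step 6: alpha = 0.1. fail to reject H0.

rho = -0.1786, p = 0.701658, fail to reject H0 at alpha = 0.1.


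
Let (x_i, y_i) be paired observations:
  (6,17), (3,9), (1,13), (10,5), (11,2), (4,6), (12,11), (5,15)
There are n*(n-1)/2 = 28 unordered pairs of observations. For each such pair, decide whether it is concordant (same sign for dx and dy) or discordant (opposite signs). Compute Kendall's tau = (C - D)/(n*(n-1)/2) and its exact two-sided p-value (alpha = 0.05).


Step 1: Enumerate the 28 unordered pairs (i,j) with i<j and classify each by sign(x_j-x_i) * sign(y_j-y_i).
  (1,2):dx=-3,dy=-8->C; (1,3):dx=-5,dy=-4->C; (1,4):dx=+4,dy=-12->D; (1,5):dx=+5,dy=-15->D
  (1,6):dx=-2,dy=-11->C; (1,7):dx=+6,dy=-6->D; (1,8):dx=-1,dy=-2->C; (2,3):dx=-2,dy=+4->D
  (2,4):dx=+7,dy=-4->D; (2,5):dx=+8,dy=-7->D; (2,6):dx=+1,dy=-3->D; (2,7):dx=+9,dy=+2->C
  (2,8):dx=+2,dy=+6->C; (3,4):dx=+9,dy=-8->D; (3,5):dx=+10,dy=-11->D; (3,6):dx=+3,dy=-7->D
  (3,7):dx=+11,dy=-2->D; (3,8):dx=+4,dy=+2->C; (4,5):dx=+1,dy=-3->D; (4,6):dx=-6,dy=+1->D
  (4,7):dx=+2,dy=+6->C; (4,8):dx=-5,dy=+10->D; (5,6):dx=-7,dy=+4->D; (5,7):dx=+1,dy=+9->C
  (5,8):dx=-6,dy=+13->D; (6,7):dx=+8,dy=+5->C; (6,8):dx=+1,dy=+9->C; (7,8):dx=-7,dy=+4->D
Step 2: C = 11, D = 17, total pairs = 28.
Step 3: tau = (C - D)/(n(n-1)/2) = (11 - 17)/28 = -0.214286.
Step 4: Exact two-sided p-value (enumerate n! = 40320 permutations of y under H0): p = 0.548413.
Step 5: alpha = 0.05. fail to reject H0.

tau_b = -0.2143 (C=11, D=17), p = 0.548413, fail to reject H0.


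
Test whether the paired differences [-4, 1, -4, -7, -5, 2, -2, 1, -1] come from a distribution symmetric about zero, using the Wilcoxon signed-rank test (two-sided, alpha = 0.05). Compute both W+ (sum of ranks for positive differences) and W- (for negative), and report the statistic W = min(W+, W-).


Step 1: Drop any zero differences (none here) and take |d_i|.
|d| = [4, 1, 4, 7, 5, 2, 2, 1, 1]
Step 2: Midrank |d_i| (ties get averaged ranks).
ranks: |4|->6.5, |1|->2, |4|->6.5, |7|->9, |5|->8, |2|->4.5, |2|->4.5, |1|->2, |1|->2
Step 3: Attach original signs; sum ranks with positive sign and with negative sign.
W+ = 2 + 4.5 + 2 = 8.5
W- = 6.5 + 6.5 + 9 + 8 + 4.5 + 2 = 36.5
(Check: W+ + W- = 45 should equal n(n+1)/2 = 45.)
Step 4: Test statistic W = min(W+, W-) = 8.5.
Step 5: Ties in |d|, so use the tie-corrected normal approximation.
        E[W] = n(n+1)/4 = 9*10/4 = 22.5.
        Tie groups: |d|=1 (t=3), |d|=2 (t=2), |d|=4 (t=2); sum(t^3 - t) = 36.
        Var[W] = n(n+1)(2n+1)/24 - sum(t^3-t)/48 = 1710/24 - 36/48 = 70.5.
        z = (W - E[W]) / sqrt(Var[W]) = (8.5 - 22.5) / 8.3964 = -1.6674.
        Two-sided p = 2*Phi(z) = 0.095440.
Step 6: alpha = 0.05. fail to reject H0.

W+ = 8.5, W- = 36.5, W = min = 8.5, p = 0.095440, fail to reject H0.


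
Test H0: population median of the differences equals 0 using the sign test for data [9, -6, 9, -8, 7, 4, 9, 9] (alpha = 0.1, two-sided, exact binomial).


Step 1: Discard zero differences. Original n = 8; n_eff = number of nonzero differences = 8.
Nonzero differences (with sign): +9, -6, +9, -8, +7, +4, +9, +9
Step 2: Count signs: positive = 6, negative = 2.
Step 3: Under H0: P(positive) = 0.5, so the number of positives S ~ Bin(8, 0.5).
Step 4: Two-sided exact p-value = sum of Bin(8,0.5) probabilities at or below the observed probability = 0.289062.
Step 5: alpha = 0.1. fail to reject H0.

n_eff = 8, pos = 6, neg = 2, p = 0.289062, fail to reject H0.


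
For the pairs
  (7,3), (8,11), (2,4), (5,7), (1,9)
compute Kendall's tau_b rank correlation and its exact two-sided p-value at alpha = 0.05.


Step 1: Enumerate the 10 unordered pairs (i,j) with i<j and classify each by sign(x_j-x_i) * sign(y_j-y_i).
  (1,2):dx=+1,dy=+8->C; (1,3):dx=-5,dy=+1->D; (1,4):dx=-2,dy=+4->D; (1,5):dx=-6,dy=+6->D
  (2,3):dx=-6,dy=-7->C; (2,4):dx=-3,dy=-4->C; (2,5):dx=-7,dy=-2->C; (3,4):dx=+3,dy=+3->C
  (3,5):dx=-1,dy=+5->D; (4,5):dx=-4,dy=+2->D
Step 2: C = 5, D = 5, total pairs = 10.
Step 3: tau = (C - D)/(n(n-1)/2) = (5 - 5)/10 = 0.000000.
Step 4: Exact two-sided p-value (enumerate n! = 120 permutations of y under H0): p = 1.000000.
Step 5: alpha = 0.05. fail to reject H0.

tau_b = 0.0000 (C=5, D=5), p = 1.000000, fail to reject H0.


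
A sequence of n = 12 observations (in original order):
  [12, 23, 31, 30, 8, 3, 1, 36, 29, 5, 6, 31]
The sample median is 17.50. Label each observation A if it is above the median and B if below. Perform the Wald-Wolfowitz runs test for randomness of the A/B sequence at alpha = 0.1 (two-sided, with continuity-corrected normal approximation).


Step 1: Compute median = 17.50; label A = above, B = below.
Labels in order: BAAABBBAABBA  (n_A = 6, n_B = 6)
Step 2: Count runs R = 6.
Step 3: Under H0 (random ordering), E[R] = 2*n_A*n_B/(n_A+n_B) + 1 = 2*6*6/12 + 1 = 7.0000.
        Var[R] = 2*n_A*n_B*(2*n_A*n_B - n_A - n_B) / ((n_A+n_B)^2 * (n_A+n_B-1)) = 4320/1584 = 2.7273.
        SD[R] = 1.6514.
Step 4: Continuity-corrected z = (R + 0.5 - E[R]) / SD[R] = (6 + 0.5 - 7.0000) / 1.6514 = -0.3028.
Step 5: Two-sided p-value via normal approximation = 2*(1 - Phi(|z|)) = 0.762069.
Step 6: alpha = 0.1. fail to reject H0.

R = 6, z = -0.3028, p = 0.762069, fail to reject H0.


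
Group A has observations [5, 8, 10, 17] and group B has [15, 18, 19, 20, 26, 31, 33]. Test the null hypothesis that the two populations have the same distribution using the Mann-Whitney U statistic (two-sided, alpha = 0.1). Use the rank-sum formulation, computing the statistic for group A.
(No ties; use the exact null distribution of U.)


Step 1: Combine and sort all 11 observations; assign midranks.
sorted (value, group): (5,X), (8,X), (10,X), (15,Y), (17,X), (18,Y), (19,Y), (20,Y), (26,Y), (31,Y), (33,Y)
ranks: 5->1, 8->2, 10->3, 15->4, 17->5, 18->6, 19->7, 20->8, 26->9, 31->10, 33->11
Step 2: Rank sum for X: R1 = 1 + 2 + 3 + 5 = 11.
Step 3: U_X = R1 - n1(n1+1)/2 = 11 - 4*5/2 = 11 - 10 = 1.
       U_Y = n1*n2 - U_X = 28 - 1 = 27.
Step 4: No ties, so the exact null distribution of U (based on enumerating the C(11,4) = 330 equally likely rank assignments) gives the two-sided p-value.
Step 5: p-value = 0.012121; compare to alpha = 0.1. reject H0.

U_X = 1, p = 0.012121, reject H0 at alpha = 0.1.


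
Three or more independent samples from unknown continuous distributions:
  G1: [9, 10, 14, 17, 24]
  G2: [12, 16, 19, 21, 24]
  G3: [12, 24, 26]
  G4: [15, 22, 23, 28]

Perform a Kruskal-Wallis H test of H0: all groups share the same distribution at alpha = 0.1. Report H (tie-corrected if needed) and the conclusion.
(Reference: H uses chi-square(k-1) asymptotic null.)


Step 1: Combine all N = 17 observations and assign midranks.
sorted (value, group, rank): (9,G1,1), (10,G1,2), (12,G2,3.5), (12,G3,3.5), (14,G1,5), (15,G4,6), (16,G2,7), (17,G1,8), (19,G2,9), (21,G2,10), (22,G4,11), (23,G4,12), (24,G1,14), (24,G2,14), (24,G3,14), (26,G3,16), (28,G4,17)
Step 2: Sum ranks within each group.
R_1 = 30 (n_1 = 5)
R_2 = 43.5 (n_2 = 5)
R_3 = 33.5 (n_3 = 3)
R_4 = 46 (n_4 = 4)
Step 3: H = 12/(N(N+1)) * sum(R_i^2/n_i) - 3(N+1)
     = 12/(17*18) * (30^2/5 + 43.5^2/5 + 33.5^2/3 + 46^2/4) - 3*18
     = 0.039216 * 1461.53 - 54
     = 3.315033.
Step 4: Ties present; correction factor C = 1 - 30/(17^3 - 17) = 0.993873. Corrected H = 3.315033 / 0.993873 = 3.335471.
Step 5: Under H0, H ~ chi^2(3); p-value = 0.342736.
Step 6: alpha = 0.1. fail to reject H0.

H = 3.3355, df = 3, p = 0.342736, fail to reject H0.


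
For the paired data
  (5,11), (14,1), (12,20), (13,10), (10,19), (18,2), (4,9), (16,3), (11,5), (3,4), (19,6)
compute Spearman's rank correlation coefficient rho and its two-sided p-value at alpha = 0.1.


Step 1: Rank x and y separately (midranks; no ties here).
rank(x): 5->3, 14->8, 12->6, 13->7, 10->4, 18->10, 4->2, 16->9, 11->5, 3->1, 19->11
rank(y): 11->9, 1->1, 20->11, 10->8, 19->10, 2->2, 9->7, 3->3, 5->5, 4->4, 6->6
Step 2: d_i = R_x(i) - R_y(i); compute d_i^2.
  (3-9)^2=36, (8-1)^2=49, (6-11)^2=25, (7-8)^2=1, (4-10)^2=36, (10-2)^2=64, (2-7)^2=25, (9-3)^2=36, (5-5)^2=0, (1-4)^2=9, (11-6)^2=25
sum(d^2) = 306.
Step 3: rho = 1 - 6*306 / (11*(11^2 - 1)) = 1 - 1836/1320 = -0.390909.
Step 4: Under H0, t = rho * sqrt((n-2)/(1-rho^2)) = -1.2741 ~ t(9).
Step 5: Two-sided p-value from the t-distribution with 9 df = 0.234540.
Step 6: alpha = 0.1. fail to reject H0.

rho = -0.3909, p = 0.234540, fail to reject H0 at alpha = 0.1.


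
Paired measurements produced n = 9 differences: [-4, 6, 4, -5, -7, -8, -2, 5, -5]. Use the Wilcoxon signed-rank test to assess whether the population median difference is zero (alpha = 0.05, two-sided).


Step 1: Drop any zero differences (none here) and take |d_i|.
|d| = [4, 6, 4, 5, 7, 8, 2, 5, 5]
Step 2: Midrank |d_i| (ties get averaged ranks).
ranks: |4|->2.5, |6|->7, |4|->2.5, |5|->5, |7|->8, |8|->9, |2|->1, |5|->5, |5|->5
Step 3: Attach original signs; sum ranks with positive sign and with negative sign.
W+ = 7 + 2.5 + 5 = 14.5
W- = 2.5 + 5 + 8 + 9 + 1 + 5 = 30.5
(Check: W+ + W- = 45 should equal n(n+1)/2 = 45.)
Step 4: Test statistic W = min(W+, W-) = 14.5.
Step 5: Ties in |d|, so use the tie-corrected normal approximation.
        E[W] = n(n+1)/4 = 9*10/4 = 22.5.
        Tie groups: |d|=4 (t=2), |d|=5 (t=3); sum(t^3 - t) = 30.
        Var[W] = n(n+1)(2n+1)/24 - sum(t^3-t)/48 = 1710/24 - 30/48 = 70.625.
        z = (W - E[W]) / sqrt(Var[W]) = (14.5 - 22.5) / 8.4039 = -0.9519.
        Two-sided p = 2*Phi(z) = 0.341126.
Step 6: alpha = 0.05. fail to reject H0.

W+ = 14.5, W- = 30.5, W = min = 14.5, p = 0.341126, fail to reject H0.


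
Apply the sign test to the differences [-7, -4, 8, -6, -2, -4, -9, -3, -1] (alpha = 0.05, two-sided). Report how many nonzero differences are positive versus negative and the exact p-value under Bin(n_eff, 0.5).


Step 1: Discard zero differences. Original n = 9; n_eff = number of nonzero differences = 9.
Nonzero differences (with sign): -7, -4, +8, -6, -2, -4, -9, -3, -1
Step 2: Count signs: positive = 1, negative = 8.
Step 3: Under H0: P(positive) = 0.5, so the number of positives S ~ Bin(9, 0.5).
Step 4: Two-sided exact p-value = sum of Bin(9,0.5) probabilities at or below the observed probability = 0.039062.
Step 5: alpha = 0.05. reject H0.

n_eff = 9, pos = 1, neg = 8, p = 0.039062, reject H0.


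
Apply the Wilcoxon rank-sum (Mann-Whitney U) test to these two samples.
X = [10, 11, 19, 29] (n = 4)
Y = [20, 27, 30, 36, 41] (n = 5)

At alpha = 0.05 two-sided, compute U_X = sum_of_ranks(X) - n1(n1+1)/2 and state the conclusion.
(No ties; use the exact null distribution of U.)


Step 1: Combine and sort all 9 observations; assign midranks.
sorted (value, group): (10,X), (11,X), (19,X), (20,Y), (27,Y), (29,X), (30,Y), (36,Y), (41,Y)
ranks: 10->1, 11->2, 19->3, 20->4, 27->5, 29->6, 30->7, 36->8, 41->9
Step 2: Rank sum for X: R1 = 1 + 2 + 3 + 6 = 12.
Step 3: U_X = R1 - n1(n1+1)/2 = 12 - 4*5/2 = 12 - 10 = 2.
       U_Y = n1*n2 - U_X = 20 - 2 = 18.
Step 4: No ties, so the exact null distribution of U (based on enumerating the C(9,4) = 126 equally likely rank assignments) gives the two-sided p-value.
Step 5: p-value = 0.063492; compare to alpha = 0.05. fail to reject H0.

U_X = 2, p = 0.063492, fail to reject H0 at alpha = 0.05.


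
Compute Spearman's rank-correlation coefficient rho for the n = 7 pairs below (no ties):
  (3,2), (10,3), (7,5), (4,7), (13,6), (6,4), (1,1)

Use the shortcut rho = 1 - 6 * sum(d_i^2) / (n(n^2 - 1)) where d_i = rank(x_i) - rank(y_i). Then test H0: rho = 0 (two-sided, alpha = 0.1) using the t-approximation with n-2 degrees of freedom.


Step 1: Rank x and y separately (midranks; no ties here).
rank(x): 3->2, 10->6, 7->5, 4->3, 13->7, 6->4, 1->1
rank(y): 2->2, 3->3, 5->5, 7->7, 6->6, 4->4, 1->1
Step 2: d_i = R_x(i) - R_y(i); compute d_i^2.
  (2-2)^2=0, (6-3)^2=9, (5-5)^2=0, (3-7)^2=16, (7-6)^2=1, (4-4)^2=0, (1-1)^2=0
sum(d^2) = 26.
Step 3: rho = 1 - 6*26 / (7*(7^2 - 1)) = 1 - 156/336 = 0.535714.
Step 4: Under H0, t = rho * sqrt((n-2)/(1-rho^2)) = 1.4186 ~ t(5).
Step 5: Two-sided p-value from the t-distribution with 5 df = 0.215217.
Step 6: alpha = 0.1. fail to reject H0.

rho = 0.5357, p = 0.215217, fail to reject H0 at alpha = 0.1.


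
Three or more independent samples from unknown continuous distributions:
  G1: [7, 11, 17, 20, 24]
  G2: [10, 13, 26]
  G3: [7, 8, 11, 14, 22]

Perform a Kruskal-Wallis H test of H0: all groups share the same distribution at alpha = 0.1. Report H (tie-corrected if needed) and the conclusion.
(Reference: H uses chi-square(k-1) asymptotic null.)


Step 1: Combine all N = 13 observations and assign midranks.
sorted (value, group, rank): (7,G1,1.5), (7,G3,1.5), (8,G3,3), (10,G2,4), (11,G1,5.5), (11,G3,5.5), (13,G2,7), (14,G3,8), (17,G1,9), (20,G1,10), (22,G3,11), (24,G1,12), (26,G2,13)
Step 2: Sum ranks within each group.
R_1 = 38 (n_1 = 5)
R_2 = 24 (n_2 = 3)
R_3 = 29 (n_3 = 5)
Step 3: H = 12/(N(N+1)) * sum(R_i^2/n_i) - 3(N+1)
     = 12/(13*14) * (38^2/5 + 24^2/3 + 29^2/5) - 3*14
     = 0.065934 * 649 - 42
     = 0.791209.
Step 4: Ties present; correction factor C = 1 - 12/(13^3 - 13) = 0.994505. Corrected H = 0.791209 / 0.994505 = 0.795580.
Step 5: Under H0, H ~ chi^2(2); p-value = 0.671803.
Step 6: alpha = 0.1. fail to reject H0.

H = 0.7956, df = 2, p = 0.671803, fail to reject H0.


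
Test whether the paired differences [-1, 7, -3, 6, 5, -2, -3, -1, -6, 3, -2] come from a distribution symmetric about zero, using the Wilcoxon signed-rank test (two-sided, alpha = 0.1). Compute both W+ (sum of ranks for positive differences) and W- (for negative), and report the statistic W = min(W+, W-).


Step 1: Drop any zero differences (none here) and take |d_i|.
|d| = [1, 7, 3, 6, 5, 2, 3, 1, 6, 3, 2]
Step 2: Midrank |d_i| (ties get averaged ranks).
ranks: |1|->1.5, |7|->11, |3|->6, |6|->9.5, |5|->8, |2|->3.5, |3|->6, |1|->1.5, |6|->9.5, |3|->6, |2|->3.5
Step 3: Attach original signs; sum ranks with positive sign and with negative sign.
W+ = 11 + 9.5 + 8 + 6 = 34.5
W- = 1.5 + 6 + 3.5 + 6 + 1.5 + 9.5 + 3.5 = 31.5
(Check: W+ + W- = 66 should equal n(n+1)/2 = 66.)
Step 4: Test statistic W = min(W+, W-) = 31.5.
Step 5: Ties in |d|, so use the tie-corrected normal approximation.
        E[W] = n(n+1)/4 = 11*12/4 = 33.
        Tie groups: |d|=1 (t=2), |d|=2 (t=2), |d|=3 (t=3), |d|=6 (t=2); sum(t^3 - t) = 42.
        Var[W] = n(n+1)(2n+1)/24 - sum(t^3-t)/48 = 3036/24 - 42/48 = 125.625.
        z = (W - E[W]) / sqrt(Var[W]) = (31.5 - 33) / 11.2083 = -0.1338.
        Two-sided p = 2*Phi(z) = 0.893537.
Step 6: alpha = 0.1. fail to reject H0.

W+ = 34.5, W- = 31.5, W = min = 31.5, p = 0.893537, fail to reject H0.


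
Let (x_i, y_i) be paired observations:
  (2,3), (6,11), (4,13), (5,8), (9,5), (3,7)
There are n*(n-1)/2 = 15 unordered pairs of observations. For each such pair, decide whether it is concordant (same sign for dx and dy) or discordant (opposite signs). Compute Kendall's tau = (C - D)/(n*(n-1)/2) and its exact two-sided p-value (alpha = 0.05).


Step 1: Enumerate the 15 unordered pairs (i,j) with i<j and classify each by sign(x_j-x_i) * sign(y_j-y_i).
  (1,2):dx=+4,dy=+8->C; (1,3):dx=+2,dy=+10->C; (1,4):dx=+3,dy=+5->C; (1,5):dx=+7,dy=+2->C
  (1,6):dx=+1,dy=+4->C; (2,3):dx=-2,dy=+2->D; (2,4):dx=-1,dy=-3->C; (2,5):dx=+3,dy=-6->D
  (2,6):dx=-3,dy=-4->C; (3,4):dx=+1,dy=-5->D; (3,5):dx=+5,dy=-8->D; (3,6):dx=-1,dy=-6->C
  (4,5):dx=+4,dy=-3->D; (4,6):dx=-2,dy=-1->C; (5,6):dx=-6,dy=+2->D
Step 2: C = 9, D = 6, total pairs = 15.
Step 3: tau = (C - D)/(n(n-1)/2) = (9 - 6)/15 = 0.200000.
Step 4: Exact two-sided p-value (enumerate n! = 720 permutations of y under H0): p = 0.719444.
Step 5: alpha = 0.05. fail to reject H0.

tau_b = 0.2000 (C=9, D=6), p = 0.719444, fail to reject H0.


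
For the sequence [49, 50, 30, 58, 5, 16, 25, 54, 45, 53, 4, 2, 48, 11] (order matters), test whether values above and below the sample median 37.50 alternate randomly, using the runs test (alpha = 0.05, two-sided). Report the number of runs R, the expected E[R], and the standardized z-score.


Step 1: Compute median = 37.50; label A = above, B = below.
Labels in order: AABABBBAAABBAB  (n_A = 7, n_B = 7)
Step 2: Count runs R = 8.
Step 3: Under H0 (random ordering), E[R] = 2*n_A*n_B/(n_A+n_B) + 1 = 2*7*7/14 + 1 = 8.0000.
        Var[R] = 2*n_A*n_B*(2*n_A*n_B - n_A - n_B) / ((n_A+n_B)^2 * (n_A+n_B-1)) = 8232/2548 = 3.2308.
        SD[R] = 1.7974.
Step 4: R = E[R], so z = 0 with no continuity correction.
Step 5: Two-sided p-value via normal approximation = 2*(1 - Phi(|z|)) = 1.000000.
Step 6: alpha = 0.05. fail to reject H0.

R = 8, z = 0.0000, p = 1.000000, fail to reject H0.
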